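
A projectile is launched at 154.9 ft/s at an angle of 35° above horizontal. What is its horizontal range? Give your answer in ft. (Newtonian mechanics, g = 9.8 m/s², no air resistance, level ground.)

v₀ = 154.9 ft/s × 0.3048 = 47.2135 m/s
R = v₀² × sin(2θ) / g = 47.2135² × sin(2 × 35°) / 9.8 = 2229.11 × 0.939693 / 9.8 = 213.743 m
R = 213.743 m / 0.3048 = 701.3 ft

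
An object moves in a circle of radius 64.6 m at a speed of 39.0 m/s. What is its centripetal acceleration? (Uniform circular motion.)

a_c = v²/r = 39.0²/64.6 = 1521.0/64.6 = 23.54 m/s²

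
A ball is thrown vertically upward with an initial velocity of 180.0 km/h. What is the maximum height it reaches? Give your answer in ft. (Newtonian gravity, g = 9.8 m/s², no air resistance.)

v₀ = 180.0 km/h × 0.2777777777777778 = 50.0 m/s
h_max = v₀² / (2g) = 50.0² / (2 × 9.8) = 2500.0 / 19.6 = 127.551 m
h_max = 127.551 m / 0.3048 = 418.5 ft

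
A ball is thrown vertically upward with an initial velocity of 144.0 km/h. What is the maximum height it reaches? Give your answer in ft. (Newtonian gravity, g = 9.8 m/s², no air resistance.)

v₀ = 144.0 km/h × 0.2777777777777778 = 40.0 m/s
h_max = v₀² / (2g) = 40.0² / (2 × 9.8) = 1600.0 / 19.6 = 81.6327 m
h_max = 81.6327 m / 0.3048 = 267.8 ft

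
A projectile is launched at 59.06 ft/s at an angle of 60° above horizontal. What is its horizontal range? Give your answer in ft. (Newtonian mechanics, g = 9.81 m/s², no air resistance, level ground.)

v₀ = 59.06 ft/s × 0.3048 = 18.0015 m/s
R = v₀² × sin(2θ) / g = 18.0015² × sin(2 × 60°) / 9.81 = 324.054 × 0.866025 / 9.81 = 28.6074 m
R = 28.6074 m / 0.3048 = 93.86 ft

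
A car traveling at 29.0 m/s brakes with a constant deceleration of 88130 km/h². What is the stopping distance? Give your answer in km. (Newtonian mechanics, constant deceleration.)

a = 88130 km/h² × 7.716049382716049e-05 = 6.80015 m/s²
d = v₀² / (2a) = 29.0² / (2 × 6.80015) = 841.0 / 13.6003 = 61.8369 m
d = 61.8369 m / 1000.0 = 0.06184 km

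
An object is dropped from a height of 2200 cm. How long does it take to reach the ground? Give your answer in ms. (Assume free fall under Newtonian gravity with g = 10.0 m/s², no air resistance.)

h = 2200 cm × 0.01 = 22.0 m
t = √(2h/g) = √(2 × 22.0 / 10.0) = 2.09762 s
t = 2.09762 s / 0.001 = 2098 ms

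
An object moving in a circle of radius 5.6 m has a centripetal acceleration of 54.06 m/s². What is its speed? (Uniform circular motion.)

v = √(a_c × r) = √(54.06 × 5.6) = 17.4 m/s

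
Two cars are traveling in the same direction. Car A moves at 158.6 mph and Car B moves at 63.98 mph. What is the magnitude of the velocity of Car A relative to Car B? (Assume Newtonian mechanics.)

v_rel = |v_A - v_B| = |158.6 - 63.98| = 94.62 mph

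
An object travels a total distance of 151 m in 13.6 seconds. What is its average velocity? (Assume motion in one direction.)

v_avg = Δd / Δt = 151 / 13.6 = 11.1 m/s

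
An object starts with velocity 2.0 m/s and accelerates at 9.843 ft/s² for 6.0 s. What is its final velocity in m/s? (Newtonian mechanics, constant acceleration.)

a = 9.843 ft/s² × 0.3048 = 3.00015 m/s²
v = v₀ + a × t = 2.0 + 3.00015 × 6.0 = 20.0 m/s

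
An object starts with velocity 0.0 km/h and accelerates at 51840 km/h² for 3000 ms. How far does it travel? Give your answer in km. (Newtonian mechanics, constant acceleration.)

v₀ = 0.0 km/h × 0.2777777777777778 = 0.0 m/s
a = 51840 km/h² × 7.716049382716049e-05 = 4.0 m/s²
t = 3000 ms × 0.001 = 3.0 s
d = v₀ × t + ½ × a × t² = 0.0 × 3.0 + 0.5 × 4.0 × 3.0² = 18.0 m
d = 18.0 m / 1000.0 = 0.018 km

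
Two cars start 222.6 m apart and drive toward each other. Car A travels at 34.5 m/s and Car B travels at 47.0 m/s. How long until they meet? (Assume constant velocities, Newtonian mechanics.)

Combined speed: v_combined = 34.5 + 47.0 = 81.5 m/s
Time to meet: t = d/v_combined = 222.6/81.5 = 2.73 s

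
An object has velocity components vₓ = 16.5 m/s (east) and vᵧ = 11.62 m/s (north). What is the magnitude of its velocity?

|v| = √(vₓ² + vᵧ²) = √(16.5² + 11.62²) = √(407.2744) = 20.18 m/s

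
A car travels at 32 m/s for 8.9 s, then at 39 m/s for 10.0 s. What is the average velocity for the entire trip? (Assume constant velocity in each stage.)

d₁ = v₁t₁ = 32 × 8.9 = 284.8 m
d₂ = v₂t₂ = 39 × 10.0 = 390.0 m
d_total = 674.8 m, t_total = 18.9 s
v_avg = d_total/t_total = 674.8/18.9 = 35.7 m/s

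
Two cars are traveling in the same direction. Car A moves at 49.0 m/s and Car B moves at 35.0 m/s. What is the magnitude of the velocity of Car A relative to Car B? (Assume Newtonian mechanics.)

v_rel = |v_A - v_B| = |49.0 - 35.0| = 14.0 m/s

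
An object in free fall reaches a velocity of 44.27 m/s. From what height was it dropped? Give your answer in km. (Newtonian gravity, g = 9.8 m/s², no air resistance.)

h = v² / (2g) = 44.27² / (2 × 9.8) = 99.9915 m
h = 99.9915 m / 1000.0 = 0.09999 km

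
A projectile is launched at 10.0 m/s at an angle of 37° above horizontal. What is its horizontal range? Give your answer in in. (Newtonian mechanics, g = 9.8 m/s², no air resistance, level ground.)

R = v₀² × sin(2θ) / g = 10.0² × sin(2 × 37°) / 9.8 = 100.0 × 0.961262 / 9.8 = 9.8088 m
R = 9.8088 m / 0.0254 = 386.2 in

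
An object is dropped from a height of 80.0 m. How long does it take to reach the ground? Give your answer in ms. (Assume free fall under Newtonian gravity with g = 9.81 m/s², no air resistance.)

t = √(2h/g) = √(2 × 80.0 / 9.81) = 4.03855 s
t = 4.03855 s / 0.001 = 4039 ms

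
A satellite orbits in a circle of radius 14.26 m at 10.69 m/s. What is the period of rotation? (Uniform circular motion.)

T = 2πr/v = 2π×14.26/10.69 = 8.38 s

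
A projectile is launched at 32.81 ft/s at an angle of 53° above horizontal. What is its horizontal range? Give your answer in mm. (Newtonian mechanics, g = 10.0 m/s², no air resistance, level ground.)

v₀ = 32.81 ft/s × 0.3048 = 10.0005 m/s
R = v₀² × sin(2θ) / g = 10.0005² × sin(2 × 53°) / 10.0 = 100.01 × 0.961262 / 10.0 = 9.61358 m
R = 9.61358 m / 0.001 = 9614 mm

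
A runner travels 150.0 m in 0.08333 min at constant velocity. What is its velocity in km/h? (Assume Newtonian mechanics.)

t = 0.08333 min × 60.0 = 4.9998 s
v = d / t = 150.0 / 4.9998 = 30.0012 m/s
v = 30.0012 m/s / 0.2777777777777778 = 108.0 km/h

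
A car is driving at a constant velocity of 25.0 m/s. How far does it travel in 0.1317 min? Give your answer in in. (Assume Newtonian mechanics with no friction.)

t = 0.1317 min × 60.0 = 7.902 s
d = v × t = 25.0 × 7.902 = 197.55 m
d = 197.55 m / 0.0254 = 7778 in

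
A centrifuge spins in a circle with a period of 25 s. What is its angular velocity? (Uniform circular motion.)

ω = 2π/T = 2π/25 = 0.2513 rad/s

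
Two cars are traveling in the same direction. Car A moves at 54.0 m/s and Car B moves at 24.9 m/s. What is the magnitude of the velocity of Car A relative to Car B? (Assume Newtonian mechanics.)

v_rel = |v_A - v_B| = |54.0 - 24.9| = 29.1 m/s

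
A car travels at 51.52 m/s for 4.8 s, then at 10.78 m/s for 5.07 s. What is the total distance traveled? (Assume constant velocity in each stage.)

d₁ = v₁t₁ = 51.52 × 4.8 = 247.296 m
d₂ = v₂t₂ = 10.78 × 5.07 = 54.6546 m
d_total = 247.296 + 54.6546 = 301.95 m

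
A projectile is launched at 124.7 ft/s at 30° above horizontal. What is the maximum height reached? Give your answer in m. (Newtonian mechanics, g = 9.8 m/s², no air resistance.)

v₀ = 124.7 ft/s × 0.3048 = 38.0086 m/s
H = v₀² × sin²(θ) / (2g) = 38.0086² × sin(30°)² / (2 × 9.8) = 1444.65 × 0.25 / 19.6 = 18.43 m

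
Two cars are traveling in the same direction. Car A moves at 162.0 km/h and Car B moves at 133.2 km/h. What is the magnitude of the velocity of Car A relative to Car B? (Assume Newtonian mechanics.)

v_rel = |v_A - v_B| = |162.0 - 133.2| = 28.8 km/h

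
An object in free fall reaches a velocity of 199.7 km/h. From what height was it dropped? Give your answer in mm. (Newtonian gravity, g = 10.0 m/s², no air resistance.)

v = 199.7 km/h × 0.2777777777777778 = 55.4722 m/s
h = v² / (2g) = 55.4722² / (2 × 10.0) = 153.858 m
h = 153.858 m / 0.001 = 153900 mm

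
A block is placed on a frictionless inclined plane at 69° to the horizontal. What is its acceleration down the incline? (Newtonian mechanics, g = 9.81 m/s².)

a = g sin(θ) = 9.81 × sin(69°) = 9.81 × 0.9336 = 9.16 m/s²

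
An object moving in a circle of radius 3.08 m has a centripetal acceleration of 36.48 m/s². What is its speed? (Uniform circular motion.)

v = √(a_c × r) = √(36.48 × 3.08) = 10.6 m/s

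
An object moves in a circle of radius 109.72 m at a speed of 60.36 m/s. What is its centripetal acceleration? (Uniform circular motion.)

a_c = v²/r = 60.36²/109.72 = 3643.3296/109.72 = 33.21 m/s²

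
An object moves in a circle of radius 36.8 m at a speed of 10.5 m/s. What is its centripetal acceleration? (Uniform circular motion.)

a_c = v²/r = 10.5²/36.8 = 110.25/36.8 = 3.0 m/s²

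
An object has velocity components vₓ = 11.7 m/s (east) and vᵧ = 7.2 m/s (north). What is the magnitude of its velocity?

|v| = √(vₓ² + vᵧ²) = √(11.7² + 7.2²) = √(188.73) = 13.74 m/s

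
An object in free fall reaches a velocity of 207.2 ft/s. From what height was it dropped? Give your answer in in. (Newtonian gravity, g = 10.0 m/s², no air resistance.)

v = 207.2 ft/s × 0.3048 = 63.1546 m/s
h = v² / (2g) = 63.1546² / (2 × 10.0) = 199.425 m
h = 199.425 m / 0.0254 = 7851 in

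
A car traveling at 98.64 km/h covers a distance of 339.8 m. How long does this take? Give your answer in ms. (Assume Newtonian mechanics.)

v = 98.64 km/h × 0.2777777777777778 = 27.4 m/s
t = d / v = 339.8 / 27.4 = 12.4015 s
t = 12.4015 s / 0.001 = 12400 ms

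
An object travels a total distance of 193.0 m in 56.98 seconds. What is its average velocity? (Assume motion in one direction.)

v_avg = Δd / Δt = 193.0 / 56.98 = 3.39 m/s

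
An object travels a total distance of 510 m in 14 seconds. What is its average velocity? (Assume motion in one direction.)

v_avg = Δd / Δt = 510 / 14 = 36.43 m/s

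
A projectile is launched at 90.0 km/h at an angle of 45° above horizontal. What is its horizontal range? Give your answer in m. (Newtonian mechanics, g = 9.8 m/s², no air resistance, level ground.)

v₀ = 90.0 km/h × 0.2777777777777778 = 25.0 m/s
R = v₀² × sin(2θ) / g = 25.0² × sin(2 × 45°) / 9.8 = 625.0 × 1.0 / 9.8 = 63.78 m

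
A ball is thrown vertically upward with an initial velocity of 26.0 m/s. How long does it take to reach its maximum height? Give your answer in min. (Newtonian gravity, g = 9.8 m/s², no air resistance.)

t_up = v₀ / g = 26.0 / 9.8 = 2.65306 s
t_up = 2.65306 s / 60.0 = 0.04422 min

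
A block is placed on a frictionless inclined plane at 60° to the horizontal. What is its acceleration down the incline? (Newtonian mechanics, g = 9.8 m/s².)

a = g sin(θ) = 9.8 × sin(60°) = 9.8 × 0.866 = 8.49 m/s²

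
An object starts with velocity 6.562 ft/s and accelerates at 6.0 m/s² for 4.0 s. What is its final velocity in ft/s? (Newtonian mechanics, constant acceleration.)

v₀ = 6.562 ft/s × 0.3048 = 2.0001 m/s
v = v₀ + a × t = 2.0001 + 6.0 × 4.0 = 26.0001 m/s
v = 26.0001 m/s / 0.3048 = 85.3 ft/s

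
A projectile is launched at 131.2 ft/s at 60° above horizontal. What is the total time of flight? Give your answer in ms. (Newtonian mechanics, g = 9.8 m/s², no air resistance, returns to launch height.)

v₀ = 131.2 ft/s × 0.3048 = 39.9898 m/s
T = 2 × v₀ × sin(θ) / g = 2 × 39.9898 × sin(60°) / 9.8 = 2 × 39.9898 × 0.866025 / 9.8 = 7.06779 s
T = 7.06779 s / 0.001 = 7068 ms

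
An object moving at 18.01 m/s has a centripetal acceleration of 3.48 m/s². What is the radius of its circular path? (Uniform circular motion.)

r = v²/a_c = 18.01²/3.48 = 93.21 m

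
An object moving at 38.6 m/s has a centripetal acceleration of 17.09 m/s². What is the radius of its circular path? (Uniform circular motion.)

r = v²/a_c = 38.6²/17.09 = 87.18 m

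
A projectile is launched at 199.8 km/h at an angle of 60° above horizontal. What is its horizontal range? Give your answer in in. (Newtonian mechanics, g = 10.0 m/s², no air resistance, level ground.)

v₀ = 199.8 km/h × 0.2777777777777778 = 55.5 m/s
R = v₀² × sin(2θ) / g = 55.5² × sin(2 × 60°) / 10.0 = 3080.25 × 0.866025 / 10.0 = 266.757 m
R = 266.757 m / 0.0254 = 10500 in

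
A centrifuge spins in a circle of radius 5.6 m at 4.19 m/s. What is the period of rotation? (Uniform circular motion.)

T = 2πr/v = 2π×5.6/4.19 = 8.4 s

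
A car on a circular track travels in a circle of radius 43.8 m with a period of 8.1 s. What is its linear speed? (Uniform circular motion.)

v = 2πr/T = 2π×43.8/8.1 = 33.98 m/s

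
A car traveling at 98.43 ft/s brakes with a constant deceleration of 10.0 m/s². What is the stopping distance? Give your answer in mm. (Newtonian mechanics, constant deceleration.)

v₀ = 98.43 ft/s × 0.3048 = 30.0015 m/s
d = v₀² / (2a) = 30.0015² / (2 × 10.0) = 900.09 / 20.0 = 45.0045 m
d = 45.0045 m / 0.001 = 45000 mm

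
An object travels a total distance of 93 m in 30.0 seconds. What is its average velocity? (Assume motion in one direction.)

v_avg = Δd / Δt = 93 / 30.0 = 3.1 m/s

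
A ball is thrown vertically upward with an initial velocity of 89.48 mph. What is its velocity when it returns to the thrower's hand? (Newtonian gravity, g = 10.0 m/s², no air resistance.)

By conservation of energy (no air resistance), the ball returns to the throw height with the same speed as launch, but directed downward.
|v_ground| = v₀ = 89.48 mph
v_ground = 89.48 mph (downward)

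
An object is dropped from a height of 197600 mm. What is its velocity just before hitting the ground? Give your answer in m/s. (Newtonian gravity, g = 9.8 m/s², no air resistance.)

h = 197600 mm × 0.001 = 197.6 m
v = √(2gh) = √(2 × 9.8 × 197.6) = 62.23 m/s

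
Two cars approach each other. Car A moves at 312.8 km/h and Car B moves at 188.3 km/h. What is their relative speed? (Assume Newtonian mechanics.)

v_rel = v_A + v_B = 312.8 + 188.3 = 501.1 km/h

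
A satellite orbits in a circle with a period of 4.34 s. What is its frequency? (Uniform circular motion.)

f = 1/T = 1/4.34 = 0.2304 Hz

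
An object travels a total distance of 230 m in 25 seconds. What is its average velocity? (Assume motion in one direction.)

v_avg = Δd / Δt = 230 / 25 = 9.2 m/s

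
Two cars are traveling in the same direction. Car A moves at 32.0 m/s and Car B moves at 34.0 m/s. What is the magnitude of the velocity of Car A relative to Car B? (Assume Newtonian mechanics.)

v_rel = |v_A - v_B| = |32.0 - 34.0| = 2.0 m/s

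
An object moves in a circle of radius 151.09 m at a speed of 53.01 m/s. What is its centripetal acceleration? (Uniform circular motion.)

a_c = v²/r = 53.01²/151.09 = 2810.0601/151.09 = 18.6 m/s²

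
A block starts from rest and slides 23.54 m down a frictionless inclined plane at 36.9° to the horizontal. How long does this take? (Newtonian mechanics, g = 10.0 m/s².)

a = g sin(θ) = 10.0 × sin(36.9°) = 6.0042 m/s²
t = √(2d/a) = √(2 × 23.54 / 6.0042) = 2.8 s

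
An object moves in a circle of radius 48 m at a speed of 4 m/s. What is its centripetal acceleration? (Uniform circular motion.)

a_c = v²/r = 4²/48 = 16/48 = 0.33 m/s²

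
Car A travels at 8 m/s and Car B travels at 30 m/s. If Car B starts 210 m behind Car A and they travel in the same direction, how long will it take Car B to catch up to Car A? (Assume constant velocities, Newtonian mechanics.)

Relative speed: v_rel = 30 - 8 = 22 m/s
Time to catch: t = d₀/v_rel = 210/22 = 9.55 s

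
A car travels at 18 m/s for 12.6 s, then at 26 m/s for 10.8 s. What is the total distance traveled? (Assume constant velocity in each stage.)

d₁ = v₁t₁ = 18 × 12.6 = 226.8 m
d₂ = v₂t₂ = 26 × 10.8 = 280.8 m
d_total = 226.8 + 280.8 = 507.6 m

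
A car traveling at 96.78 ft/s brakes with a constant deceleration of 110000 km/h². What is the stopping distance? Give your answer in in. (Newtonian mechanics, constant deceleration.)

v₀ = 96.78 ft/s × 0.3048 = 29.4985 m/s
a = 110000 km/h² × 7.716049382716049e-05 = 8.48765 m/s²
d = v₀² / (2a) = 29.4985² / (2 × 8.48765) = 870.162 / 16.9753 = 51.2605 m
d = 51.2605 m / 0.0254 = 2018 in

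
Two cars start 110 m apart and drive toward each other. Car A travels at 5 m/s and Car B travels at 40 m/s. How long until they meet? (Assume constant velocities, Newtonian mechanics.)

Combined speed: v_combined = 5 + 40 = 45 m/s
Time to meet: t = d/v_combined = 110/45 = 2.44 s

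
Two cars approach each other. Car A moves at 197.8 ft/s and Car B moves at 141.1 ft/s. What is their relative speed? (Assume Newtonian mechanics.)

v_rel = v_A + v_B = 197.8 + 141.1 = 338.9 ft/s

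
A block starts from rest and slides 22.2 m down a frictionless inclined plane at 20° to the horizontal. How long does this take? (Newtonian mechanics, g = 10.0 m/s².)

a = g sin(θ) = 10.0 × sin(20°) = 3.4202 m/s²
t = √(2d/a) = √(2 × 22.2 / 3.4202) = 3.6 s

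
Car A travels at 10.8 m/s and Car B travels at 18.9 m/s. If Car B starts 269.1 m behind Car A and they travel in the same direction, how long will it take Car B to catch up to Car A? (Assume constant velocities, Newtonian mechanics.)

Relative speed: v_rel = 18.9 - 10.8 = 8.1 m/s
Time to catch: t = d₀/v_rel = 269.1/8.1 = 33.22 s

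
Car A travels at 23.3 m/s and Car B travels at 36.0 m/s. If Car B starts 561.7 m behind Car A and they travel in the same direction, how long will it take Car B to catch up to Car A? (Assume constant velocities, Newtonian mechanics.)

Relative speed: v_rel = 36.0 - 23.3 = 12.7 m/s
Time to catch: t = d₀/v_rel = 561.7/12.7 = 44.23 s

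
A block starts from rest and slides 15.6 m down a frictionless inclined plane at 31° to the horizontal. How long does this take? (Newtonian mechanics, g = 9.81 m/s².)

a = g sin(θ) = 9.81 × sin(31°) = 5.0525 m/s²
t = √(2d/a) = √(2 × 15.6 / 5.0525) = 2.48 s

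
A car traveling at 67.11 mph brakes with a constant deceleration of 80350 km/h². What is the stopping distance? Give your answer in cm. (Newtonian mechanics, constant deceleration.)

v₀ = 67.11 mph × 0.44704 = 30.0009 m/s
a = 80350 km/h² × 7.716049382716049e-05 = 6.19985 m/s²
d = v₀² / (2a) = 30.0009² / (2 × 6.19985) = 900.054 / 12.3997 = 72.5868 m
d = 72.5868 m / 0.01 = 7259 cm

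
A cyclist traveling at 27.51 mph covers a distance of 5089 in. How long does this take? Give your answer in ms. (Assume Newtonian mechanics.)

d = 5089 in × 0.0254 = 129.261 m
v = 27.51 mph × 0.44704 = 12.2981 m/s
t = d / v = 129.261 / 12.2981 = 10.5106 s
t = 10.5106 s / 0.001 = 10510 ms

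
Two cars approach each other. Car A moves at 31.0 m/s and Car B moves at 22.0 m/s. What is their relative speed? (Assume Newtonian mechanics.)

v_rel = v_A + v_B = 31.0 + 22.0 = 53.0 m/s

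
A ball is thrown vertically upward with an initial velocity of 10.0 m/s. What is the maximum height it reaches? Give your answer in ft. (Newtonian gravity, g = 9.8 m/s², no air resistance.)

h_max = v₀² / (2g) = 10.0² / (2 × 9.8) = 100.0 / 19.6 = 5.10204 m
h_max = 5.10204 m / 0.3048 = 16.74 ft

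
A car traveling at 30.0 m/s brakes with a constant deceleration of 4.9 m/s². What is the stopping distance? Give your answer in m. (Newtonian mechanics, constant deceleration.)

d = v₀² / (2a) = 30.0² / (2 × 4.9) = 900.0 / 9.8 = 91.84 m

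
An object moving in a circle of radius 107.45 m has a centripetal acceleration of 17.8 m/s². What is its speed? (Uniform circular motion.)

v = √(a_c × r) = √(17.8 × 107.45) = 43.73 m/s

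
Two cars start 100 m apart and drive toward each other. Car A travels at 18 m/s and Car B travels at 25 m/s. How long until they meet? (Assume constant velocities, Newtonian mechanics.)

Combined speed: v_combined = 18 + 25 = 43 m/s
Time to meet: t = d/v_combined = 100/43 = 2.33 s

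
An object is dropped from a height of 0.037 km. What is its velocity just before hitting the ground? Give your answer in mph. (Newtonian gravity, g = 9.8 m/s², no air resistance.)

h = 0.037 km × 1000.0 = 37.0 m
v = √(2gh) = √(2 × 9.8 × 37.0) = 26.9295 m/s
v = 26.9295 m/s / 0.44704 = 60.24 mph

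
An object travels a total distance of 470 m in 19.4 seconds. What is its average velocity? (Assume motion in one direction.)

v_avg = Δd / Δt = 470 / 19.4 = 24.23 m/s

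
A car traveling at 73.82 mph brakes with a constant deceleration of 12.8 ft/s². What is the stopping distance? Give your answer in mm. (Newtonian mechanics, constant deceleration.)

v₀ = 73.82 mph × 0.44704 = 33.0005 m/s
a = 12.8 ft/s² × 0.3048 = 3.90144 m/s²
d = v₀² / (2a) = 33.0005² / (2 × 3.90144) = 1089.03 / 7.80288 = 139.568 m
d = 139.568 m / 0.001 = 139600 mm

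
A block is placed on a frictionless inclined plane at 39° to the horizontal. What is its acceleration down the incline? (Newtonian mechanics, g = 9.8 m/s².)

a = g sin(θ) = 9.8 × sin(39°) = 9.8 × 0.6293 = 6.17 m/s²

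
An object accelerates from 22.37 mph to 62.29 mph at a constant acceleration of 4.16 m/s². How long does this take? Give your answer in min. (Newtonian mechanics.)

v₀ = 22.37 mph × 0.44704 = 10.0003 m/s
v = 62.29 mph × 0.44704 = 27.8461 m/s
t = (v - v₀) / a = (27.8461 - 10.0003) / 4.16 = 4.28986 s
t = 4.28986 s / 60.0 = 0.0715 min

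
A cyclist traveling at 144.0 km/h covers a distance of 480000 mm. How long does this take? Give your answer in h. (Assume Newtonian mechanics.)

d = 480000 mm × 0.001 = 480.0 m
v = 144.0 km/h × 0.2777777777777778 = 40.0 m/s
t = d / v = 480.0 / 40.0 = 12.0 s
t = 12.0 s / 3600.0 = 0.003333 h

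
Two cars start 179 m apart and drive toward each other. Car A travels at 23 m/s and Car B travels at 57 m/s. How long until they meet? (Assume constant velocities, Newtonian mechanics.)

Combined speed: v_combined = 23 + 57 = 80 m/s
Time to meet: t = d/v_combined = 179/80 = 2.24 s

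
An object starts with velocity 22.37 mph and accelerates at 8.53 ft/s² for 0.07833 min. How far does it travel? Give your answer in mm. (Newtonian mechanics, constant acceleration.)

v₀ = 22.37 mph × 0.44704 = 10.0003 m/s
a = 8.53 ft/s² × 0.3048 = 2.59994 m/s²
t = 0.07833 min × 60.0 = 4.6998 s
d = v₀ × t + ½ × a × t² = 10.0003 × 4.6998 + 0.5 × 2.59994 × 4.6998² = 75.7133 m
d = 75.7133 m / 0.001 = 75710 mm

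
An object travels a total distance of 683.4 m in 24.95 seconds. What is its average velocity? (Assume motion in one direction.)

v_avg = Δd / Δt = 683.4 / 24.95 = 27.39 m/s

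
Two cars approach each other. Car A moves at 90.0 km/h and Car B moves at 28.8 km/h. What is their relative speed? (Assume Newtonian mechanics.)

v_rel = v_A + v_B = 90.0 + 28.8 = 118.8 km/h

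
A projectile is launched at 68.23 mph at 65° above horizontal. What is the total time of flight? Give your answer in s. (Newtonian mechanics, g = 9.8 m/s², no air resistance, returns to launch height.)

v₀ = 68.23 mph × 0.44704 = 30.5015 m/s
T = 2 × v₀ × sin(θ) / g = 2 × 30.5015 × sin(65°) / 9.8 = 2 × 30.5015 × 0.906308 / 9.8 = 5.642 s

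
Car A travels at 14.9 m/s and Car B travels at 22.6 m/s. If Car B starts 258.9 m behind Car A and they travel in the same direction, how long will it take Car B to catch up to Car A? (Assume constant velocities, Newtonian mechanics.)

Relative speed: v_rel = 22.6 - 14.9 = 7.7 m/s
Time to catch: t = d₀/v_rel = 258.9/7.7 = 33.62 s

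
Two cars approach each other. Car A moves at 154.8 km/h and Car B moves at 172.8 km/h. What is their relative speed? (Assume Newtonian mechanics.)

v_rel = v_A + v_B = 154.8 + 172.8 = 327.6 km/h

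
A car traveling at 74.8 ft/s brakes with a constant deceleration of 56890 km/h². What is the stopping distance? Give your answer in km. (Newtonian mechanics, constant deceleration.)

v₀ = 74.8 ft/s × 0.3048 = 22.799 m/s
a = 56890 km/h² × 7.716049382716049e-05 = 4.38966 m/s²
d = v₀² / (2a) = 22.799² / (2 × 4.38966) = 519.794 / 8.77932 = 59.2066 m
d = 59.2066 m / 1000.0 = 0.05921 km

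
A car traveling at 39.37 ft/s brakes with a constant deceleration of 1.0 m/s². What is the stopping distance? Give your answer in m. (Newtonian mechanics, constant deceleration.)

v₀ = 39.37 ft/s × 0.3048 = 12.0 m/s
d = v₀² / (2a) = 12.0² / (2 × 1.0) = 144.0 / 2.0 = 72.0 m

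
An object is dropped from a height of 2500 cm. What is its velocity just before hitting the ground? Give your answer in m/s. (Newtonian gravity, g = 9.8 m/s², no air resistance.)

h = 2500 cm × 0.01 = 25.0 m
v = √(2gh) = √(2 × 9.8 × 25.0) = 22.14 m/s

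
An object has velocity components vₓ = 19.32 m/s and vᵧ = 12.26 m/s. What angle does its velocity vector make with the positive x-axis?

θ = arctan(vᵧ/vₓ) = arctan(12.26/19.32) = 32.4°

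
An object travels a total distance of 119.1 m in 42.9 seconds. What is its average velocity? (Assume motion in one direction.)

v_avg = Δd / Δt = 119.1 / 42.9 = 2.78 m/s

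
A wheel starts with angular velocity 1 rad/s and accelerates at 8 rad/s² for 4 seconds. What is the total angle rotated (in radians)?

θ = ω₀t + ½αt² = 1×4 + ½×8×4² = 68.0 rad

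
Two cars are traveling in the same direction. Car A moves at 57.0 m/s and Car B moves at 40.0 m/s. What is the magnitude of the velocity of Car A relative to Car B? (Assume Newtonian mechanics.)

v_rel = |v_A - v_B| = |57.0 - 40.0| = 17.0 m/s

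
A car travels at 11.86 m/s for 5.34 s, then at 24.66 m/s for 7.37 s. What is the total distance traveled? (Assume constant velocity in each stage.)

d₁ = v₁t₁ = 11.86 × 5.34 = 63.3324 m
d₂ = v₂t₂ = 24.66 × 7.37 = 181.7442 m
d_total = 63.3324 + 181.7442 = 245.08 m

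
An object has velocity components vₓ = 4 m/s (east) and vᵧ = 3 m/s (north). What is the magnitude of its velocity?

|v| = √(vₓ² + vᵧ²) = √(4² + 3²) = √(25) = 5.0 m/s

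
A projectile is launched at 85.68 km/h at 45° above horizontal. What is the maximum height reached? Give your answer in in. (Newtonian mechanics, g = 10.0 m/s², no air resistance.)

v₀ = 85.68 km/h × 0.2777777777777778 = 23.8 m/s
H = v₀² × sin²(θ) / (2g) = 23.8² × sin(45°)² / (2 × 10.0) = 566.44 × 0.5 / 20.0 = 14.161 m
H = 14.161 m / 0.0254 = 557.5 in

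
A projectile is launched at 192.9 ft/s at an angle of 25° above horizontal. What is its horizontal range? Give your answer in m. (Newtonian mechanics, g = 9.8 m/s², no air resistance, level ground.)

v₀ = 192.9 ft/s × 0.3048 = 58.7959 m/s
R = v₀² × sin(2θ) / g = 58.7959² × sin(2 × 25°) / 9.8 = 3456.96 × 0.766044 / 9.8 = 270.2 m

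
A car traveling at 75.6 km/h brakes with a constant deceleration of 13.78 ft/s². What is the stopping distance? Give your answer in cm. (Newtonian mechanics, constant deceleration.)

v₀ = 75.6 km/h × 0.2777777777777778 = 21.0 m/s
a = 13.78 ft/s² × 0.3048 = 4.20014 m/s²
d = v₀² / (2a) = 21.0² / (2 × 4.20014) = 441.0 / 8.40028 = 52.4983 m
d = 52.4983 m / 0.01 = 5250 cm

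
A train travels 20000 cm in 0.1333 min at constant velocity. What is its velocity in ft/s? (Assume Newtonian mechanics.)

d = 20000 cm × 0.01 = 200.0 m
t = 0.1333 min × 60.0 = 7.998 s
v = d / t = 200.0 / 7.998 = 25.0063 m/s
v = 25.0063 m/s / 0.3048 = 82.04 ft/s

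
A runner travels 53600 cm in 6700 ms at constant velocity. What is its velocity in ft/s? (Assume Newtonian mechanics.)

d = 53600 cm × 0.01 = 536.0 m
t = 6700 ms × 0.001 = 6.7 s
v = d / t = 536.0 / 6.7 = 80.0 m/s
v = 80.0 m/s / 0.3048 = 262.5 ft/s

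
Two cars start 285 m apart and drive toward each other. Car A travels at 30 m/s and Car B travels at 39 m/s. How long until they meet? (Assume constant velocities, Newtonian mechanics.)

Combined speed: v_combined = 30 + 39 = 69 m/s
Time to meet: t = d/v_combined = 285/69 = 4.13 s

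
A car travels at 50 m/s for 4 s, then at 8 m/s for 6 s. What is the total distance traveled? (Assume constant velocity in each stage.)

d₁ = v₁t₁ = 50 × 4 = 200 m
d₂ = v₂t₂ = 8 × 6 = 48 m
d_total = 200 + 48 = 248 m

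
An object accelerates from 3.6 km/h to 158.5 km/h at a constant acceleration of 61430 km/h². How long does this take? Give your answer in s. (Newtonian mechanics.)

v₀ = 3.6 km/h × 0.2777777777777778 = 1.0 m/s
v = 158.5 km/h × 0.2777777777777778 = 44.0278 m/s
a = 61430 km/h² × 7.716049382716049e-05 = 4.73997 m/s²
t = (v - v₀) / a = (44.0278 - 1.0) / 4.73997 = 9.078 s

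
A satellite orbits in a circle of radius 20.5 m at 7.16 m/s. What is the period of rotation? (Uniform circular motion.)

T = 2πr/v = 2π×20.5/7.16 = 17.99 s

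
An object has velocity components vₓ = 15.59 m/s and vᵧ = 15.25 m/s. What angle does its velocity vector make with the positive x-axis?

θ = arctan(vᵧ/vₓ) = arctan(15.25/15.59) = 44.37°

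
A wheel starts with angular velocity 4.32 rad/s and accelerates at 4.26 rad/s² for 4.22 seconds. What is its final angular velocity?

ω = ω₀ + αt = 4.32 + 4.26 × 4.22 = 22.3 rad/s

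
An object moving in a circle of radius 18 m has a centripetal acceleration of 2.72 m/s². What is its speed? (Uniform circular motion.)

v = √(a_c × r) = √(2.72 × 18) = 7.0 m/s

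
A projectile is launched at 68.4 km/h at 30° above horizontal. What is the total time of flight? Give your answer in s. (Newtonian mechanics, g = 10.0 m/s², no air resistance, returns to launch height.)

v₀ = 68.4 km/h × 0.2777777777777778 = 19.0 m/s
T = 2 × v₀ × sin(θ) / g = 2 × 19.0 × sin(30°) / 10.0 = 2 × 19.0 × 0.5 / 10.0 = 1.9 s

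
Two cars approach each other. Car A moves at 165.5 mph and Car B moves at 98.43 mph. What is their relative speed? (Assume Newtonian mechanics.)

v_rel = v_A + v_B = 165.5 + 98.43 = 263.93 mph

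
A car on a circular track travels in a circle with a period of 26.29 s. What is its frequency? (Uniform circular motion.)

f = 1/T = 1/26.29 = 0.038 Hz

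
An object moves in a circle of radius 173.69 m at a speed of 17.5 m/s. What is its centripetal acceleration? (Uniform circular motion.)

a_c = v²/r = 17.5²/173.69 = 306.25/173.69 = 1.76 m/s²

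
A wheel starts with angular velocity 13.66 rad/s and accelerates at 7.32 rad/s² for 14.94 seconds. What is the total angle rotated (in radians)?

θ = ω₀t + ½αt² = 13.66×14.94 + ½×7.32×14.94² = 1021.01 rad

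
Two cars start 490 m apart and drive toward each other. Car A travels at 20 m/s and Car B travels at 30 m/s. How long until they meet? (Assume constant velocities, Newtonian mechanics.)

Combined speed: v_combined = 20 + 30 = 50 m/s
Time to meet: t = d/v_combined = 490/50 = 9.8 s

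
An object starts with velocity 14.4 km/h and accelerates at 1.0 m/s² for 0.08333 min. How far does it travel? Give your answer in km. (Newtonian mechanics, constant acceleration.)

v₀ = 14.4 km/h × 0.2777777777777778 = 4.0 m/s
t = 0.08333 min × 60.0 = 4.9998 s
d = v₀ × t + ½ × a × t² = 4.0 × 4.9998 + 0.5 × 1.0 × 4.9998² = 32.4982 m
d = 32.4982 m / 1000.0 = 0.0325 km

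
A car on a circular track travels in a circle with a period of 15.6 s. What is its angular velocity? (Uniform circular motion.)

ω = 2π/T = 2π/15.6 = 0.4028 rad/s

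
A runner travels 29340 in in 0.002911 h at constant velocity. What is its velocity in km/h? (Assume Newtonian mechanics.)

d = 29340 in × 0.0254 = 745.236 m
t = 0.002911 h × 3600.0 = 10.4796 s
v = d / t = 745.236 / 10.4796 = 71.113 m/s
v = 71.113 m/s / 0.2777777777777778 = 256.0 km/h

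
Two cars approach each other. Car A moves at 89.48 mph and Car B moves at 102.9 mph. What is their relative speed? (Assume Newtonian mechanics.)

v_rel = v_A + v_B = 89.48 + 102.9 = 192.38 mph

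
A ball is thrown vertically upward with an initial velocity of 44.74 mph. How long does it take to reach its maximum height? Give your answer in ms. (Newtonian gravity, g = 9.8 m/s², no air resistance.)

v₀ = 44.74 mph × 0.44704 = 20.0006 m/s
t_up = v₀ / g = 20.0006 / 9.8 = 2.04088 s
t_up = 2.04088 s / 0.001 = 2041 ms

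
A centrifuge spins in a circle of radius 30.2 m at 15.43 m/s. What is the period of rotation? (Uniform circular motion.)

T = 2πr/v = 2π×30.2/15.43 = 12.3 s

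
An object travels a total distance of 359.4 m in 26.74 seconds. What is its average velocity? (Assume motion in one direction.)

v_avg = Δd / Δt = 359.4 / 26.74 = 13.44 m/s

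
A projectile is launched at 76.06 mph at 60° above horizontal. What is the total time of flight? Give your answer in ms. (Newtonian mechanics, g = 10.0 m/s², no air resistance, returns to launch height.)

v₀ = 76.06 mph × 0.44704 = 34.0019 m/s
T = 2 × v₀ × sin(θ) / g = 2 × 34.0019 × sin(60°) / 10.0 = 2 × 34.0019 × 0.866025 / 10.0 = 5.8893 s
T = 5.8893 s / 0.001 = 5889 ms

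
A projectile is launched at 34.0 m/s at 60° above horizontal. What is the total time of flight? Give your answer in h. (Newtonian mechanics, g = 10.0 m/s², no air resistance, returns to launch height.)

T = 2 × v₀ × sin(θ) / g = 2 × 34.0 × sin(60°) / 10.0 = 2 × 34.0 × 0.866025 / 10.0 = 5.88897 s
T = 5.88897 s / 3600.0 = 0.001636 h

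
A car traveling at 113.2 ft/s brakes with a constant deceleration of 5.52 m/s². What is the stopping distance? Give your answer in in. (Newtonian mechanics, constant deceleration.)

v₀ = 113.2 ft/s × 0.3048 = 34.5034 m/s
d = v₀² / (2a) = 34.5034² / (2 × 5.52) = 1190.48 / 11.04 = 107.833 m
d = 107.833 m / 0.0254 = 4245 in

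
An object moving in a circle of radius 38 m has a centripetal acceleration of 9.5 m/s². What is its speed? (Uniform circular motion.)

v = √(a_c × r) = √(9.5 × 38) = 19.0 m/s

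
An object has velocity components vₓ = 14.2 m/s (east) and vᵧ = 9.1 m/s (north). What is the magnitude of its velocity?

|v| = √(vₓ² + vᵧ²) = √(14.2² + 9.1²) = √(284.45) = 16.87 m/s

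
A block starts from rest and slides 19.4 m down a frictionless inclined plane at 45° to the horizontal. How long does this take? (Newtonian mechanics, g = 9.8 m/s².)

a = g sin(θ) = 9.8 × sin(45°) = 6.9296 m/s²
t = √(2d/a) = √(2 × 19.4 / 6.9296) = 2.37 s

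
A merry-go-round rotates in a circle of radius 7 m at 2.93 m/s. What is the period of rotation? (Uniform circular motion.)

T = 2πr/v = 2π×7/2.93 = 15.01 s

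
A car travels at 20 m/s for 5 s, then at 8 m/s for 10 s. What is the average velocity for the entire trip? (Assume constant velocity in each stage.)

d₁ = v₁t₁ = 20 × 5 = 100 m
d₂ = v₂t₂ = 8 × 10 = 80 m
d_total = 180 m, t_total = 15 s
v_avg = d_total/t_total = 180/15 = 12.0 m/s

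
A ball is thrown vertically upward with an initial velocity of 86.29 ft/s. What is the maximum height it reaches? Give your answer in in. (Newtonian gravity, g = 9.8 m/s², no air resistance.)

v₀ = 86.29 ft/s × 0.3048 = 26.3012 m/s
h_max = v₀² / (2g) = 26.3012² / (2 × 9.8) = 691.753 / 19.6 = 35.2935 m
h_max = 35.2935 m / 0.0254 = 1390 in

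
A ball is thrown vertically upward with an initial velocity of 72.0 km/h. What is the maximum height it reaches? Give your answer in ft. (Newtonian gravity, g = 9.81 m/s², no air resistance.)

v₀ = 72.0 km/h × 0.2777777777777778 = 20.0 m/s
h_max = v₀² / (2g) = 20.0² / (2 × 9.81) = 400.0 / 19.62 = 20.3874 m
h_max = 20.3874 m / 0.3048 = 66.89 ft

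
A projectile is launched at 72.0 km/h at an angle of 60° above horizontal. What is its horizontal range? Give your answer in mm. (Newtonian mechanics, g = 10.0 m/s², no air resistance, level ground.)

v₀ = 72.0 km/h × 0.2777777777777778 = 20.0 m/s
R = v₀² × sin(2θ) / g = 20.0² × sin(2 × 60°) / 10.0 = 400.0 × 0.866025 / 10.0 = 34.641 m
R = 34.641 m / 0.001 = 34640 mm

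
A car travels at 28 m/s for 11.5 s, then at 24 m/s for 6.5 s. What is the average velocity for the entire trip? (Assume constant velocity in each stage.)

d₁ = v₁t₁ = 28 × 11.5 = 322.0 m
d₂ = v₂t₂ = 24 × 6.5 = 156.0 m
d_total = 478.0 m, t_total = 18.0 s
v_avg = d_total/t_total = 478.0/18.0 = 26.56 m/s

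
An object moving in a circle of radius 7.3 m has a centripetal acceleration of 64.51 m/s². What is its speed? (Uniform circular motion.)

v = √(a_c × r) = √(64.51 × 7.3) = 21.7 m/s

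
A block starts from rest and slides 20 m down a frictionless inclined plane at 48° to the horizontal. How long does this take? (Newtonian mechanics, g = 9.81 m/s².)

a = g sin(θ) = 9.81 × sin(48°) = 7.2903 m/s²
t = √(2d/a) = √(2 × 20 / 7.2903) = 2.34 s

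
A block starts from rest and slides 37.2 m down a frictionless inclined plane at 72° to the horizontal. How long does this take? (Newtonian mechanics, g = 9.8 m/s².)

a = g sin(θ) = 9.8 × sin(72°) = 9.3204 m/s²
t = √(2d/a) = √(2 × 37.2 / 9.3204) = 2.83 s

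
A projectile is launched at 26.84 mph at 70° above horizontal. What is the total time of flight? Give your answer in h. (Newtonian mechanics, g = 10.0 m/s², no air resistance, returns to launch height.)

v₀ = 26.84 mph × 0.44704 = 11.9986 m/s
T = 2 × v₀ × sin(θ) / g = 2 × 11.9986 × sin(70°) / 10.0 = 2 × 11.9986 × 0.939693 / 10.0 = 2.255 s
T = 2.255 s / 3600.0 = 0.0006264 h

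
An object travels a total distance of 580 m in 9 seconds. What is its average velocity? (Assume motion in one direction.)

v_avg = Δd / Δt = 580 / 9 = 64.44 m/s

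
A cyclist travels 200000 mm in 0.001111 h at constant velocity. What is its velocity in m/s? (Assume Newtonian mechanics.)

d = 200000 mm × 0.001 = 200.0 m
t = 0.001111 h × 3600.0 = 3.9996 s
v = d / t = 200.0 / 3.9996 = 50.01 m/s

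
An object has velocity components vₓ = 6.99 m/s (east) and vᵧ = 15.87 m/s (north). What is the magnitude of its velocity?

|v| = √(vₓ² + vᵧ²) = √(6.99² + 15.87²) = √(300.717) = 17.34 m/s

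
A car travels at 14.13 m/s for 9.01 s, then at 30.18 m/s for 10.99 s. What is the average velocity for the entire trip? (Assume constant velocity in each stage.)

d₁ = v₁t₁ = 14.13 × 9.01 = 127.3113 m
d₂ = v₂t₂ = 30.18 × 10.99 = 331.6782 m
d_total = 458.9895 m, t_total = 20.0 s
v_avg = d_total/t_total = 458.9895/20.0 = 22.95 m/s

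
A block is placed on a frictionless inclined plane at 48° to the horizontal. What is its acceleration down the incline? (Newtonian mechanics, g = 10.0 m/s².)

a = g sin(θ) = 10.0 × sin(48°) = 10.0 × 0.7431 = 7.43 m/s²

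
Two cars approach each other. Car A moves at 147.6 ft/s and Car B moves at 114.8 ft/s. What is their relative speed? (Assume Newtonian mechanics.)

v_rel = v_A + v_B = 147.6 + 114.8 = 262.4 ft/s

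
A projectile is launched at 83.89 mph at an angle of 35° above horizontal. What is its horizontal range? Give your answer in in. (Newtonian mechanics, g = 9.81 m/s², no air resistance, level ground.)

v₀ = 83.89 mph × 0.44704 = 37.5022 m/s
R = v₀² × sin(2θ) / g = 37.5022² × sin(2 × 35°) / 9.81 = 1406.42 × 0.939693 / 9.81 = 134.72 m
R = 134.72 m / 0.0254 = 5304 in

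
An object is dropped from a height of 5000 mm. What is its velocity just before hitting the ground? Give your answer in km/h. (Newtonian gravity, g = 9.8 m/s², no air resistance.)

h = 5000 mm × 0.001 = 5.0 m
v = √(2gh) = √(2 × 9.8 × 5.0) = 9.89949 m/s
v = 9.89949 m/s / 0.2777777777777778 = 35.64 km/h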